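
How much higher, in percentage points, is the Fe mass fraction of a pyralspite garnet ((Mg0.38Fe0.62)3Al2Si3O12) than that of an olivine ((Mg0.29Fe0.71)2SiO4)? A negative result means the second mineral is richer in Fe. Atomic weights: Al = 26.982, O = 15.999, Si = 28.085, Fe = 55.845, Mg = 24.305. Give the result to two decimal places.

-20.26 percentage points

M((Mg0.38Fe0.62)3Al2Si3O12) = 461.786 g/mol, so wt% Fe = 103.872/461.786 × 100 = 22.49%.
M((Mg0.29Fe0.71)2SiO4) = 185.478 g/mol, so wt% Fe = 79.300/185.478 × 100 = 42.75%.
22.49 − 42.75 = -20.26 pp.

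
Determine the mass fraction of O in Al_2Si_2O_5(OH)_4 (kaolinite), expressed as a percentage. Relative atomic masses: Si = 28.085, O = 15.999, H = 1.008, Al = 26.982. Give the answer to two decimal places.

Formula mass = 2*26.982 + 2*28.085 + 9*15.999 + 4*1.008 = 258.157 g/mol, of which 143.991 g is O.
So O makes up 143.991/258.157 = 0.5578 of the mass, i.e. 55.78%.

55.78 wt%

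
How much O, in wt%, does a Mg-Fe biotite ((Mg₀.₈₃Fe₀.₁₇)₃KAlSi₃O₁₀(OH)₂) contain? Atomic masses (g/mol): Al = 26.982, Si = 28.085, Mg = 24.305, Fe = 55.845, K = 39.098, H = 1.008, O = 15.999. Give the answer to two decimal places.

Formula mass = 2.49*24.305 + 0.51*55.845 + 1*39.098 + 1*26.982 + 3*28.085 + 12*15.999 + 2*1.008 = 433.339 g/mol, of which 191.988 g is O.
So O makes up 191.988/433.339 = 0.4430 of the mass, i.e. 44.30%.

44.30 wt%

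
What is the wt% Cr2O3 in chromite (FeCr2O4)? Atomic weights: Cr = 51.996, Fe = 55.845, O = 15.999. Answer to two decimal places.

67.90 wt%

M(FeCr2O4) = 223.833 g/mol; M(Cr2O3) = 151.989 g/mol.
Moles Cr2O3 per formula unit = 2 Cr ÷ 2 = 1.0000.
Cr2O3 fraction = (1.0000 × 151.989) / 223.833 = 151.989/223.833 = 0.6790.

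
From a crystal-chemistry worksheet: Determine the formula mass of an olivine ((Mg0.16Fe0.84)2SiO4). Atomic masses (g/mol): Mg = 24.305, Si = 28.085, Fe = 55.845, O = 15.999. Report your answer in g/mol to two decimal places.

M = 0.32·24.305 + 1.68·55.845 + 1·28.085 + 4·15.999

193.68 g/mol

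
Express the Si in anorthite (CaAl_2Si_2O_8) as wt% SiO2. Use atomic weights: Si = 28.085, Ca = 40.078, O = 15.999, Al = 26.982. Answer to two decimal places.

43.19 wt%

Formula mass = 278.204 g/mol.
2 Si → 2.0000 mol SiO2 per formula unit; M(SiO2) = 60.083, so SiO2 mass = 120.166 g.
120.166/278.204 × 100 = 43.19 wt%.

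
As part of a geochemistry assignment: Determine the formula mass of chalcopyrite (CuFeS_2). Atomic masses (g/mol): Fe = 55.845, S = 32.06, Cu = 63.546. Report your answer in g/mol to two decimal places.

183.51 g/mol

Cu: 1 × 63.546 = 63.5460
Fe: 1 × 55.845 = 55.8450
S: 2 × 32.06 = 64.1200
Summing the contributions gives the formula mass.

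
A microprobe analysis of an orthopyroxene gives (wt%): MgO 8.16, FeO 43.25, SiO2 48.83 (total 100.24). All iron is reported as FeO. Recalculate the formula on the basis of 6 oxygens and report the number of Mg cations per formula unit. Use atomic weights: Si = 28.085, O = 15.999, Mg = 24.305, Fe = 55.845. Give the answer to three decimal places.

0.500 Mg apfu

8.16 wt% MgO ÷ 40.304 g/mol = 0.20246 mol, giving 0.20246 Mg and 0.20246 O.
43.25 wt% FeO ÷ 71.844 g/mol = 0.60200 mol, giving 0.60200 Fe and 0.60200 O.
48.83 wt% SiO2 ÷ 60.083 g/mol = 0.81271 mol, giving 0.81271 Si and 1.62542 O.
Oxygen sums to 2.42988; scaling by 6/2.42988 = 2.46926 puts the formula on 6 O.
Mg: 0.20246 × 2.46926 = 0.500 atoms per formula unit.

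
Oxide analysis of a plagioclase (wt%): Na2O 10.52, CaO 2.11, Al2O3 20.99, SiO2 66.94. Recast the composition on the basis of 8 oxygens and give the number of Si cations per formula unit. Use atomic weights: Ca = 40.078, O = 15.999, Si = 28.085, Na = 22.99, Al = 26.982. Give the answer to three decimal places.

2.919 Si apfu

Na2O: 10.52/61.979 = 0.16973 mol → 0.33946 mol Na, 0.16973 mol O.
CaO: 2.11/56.077 = 0.03763 mol → 0.03763 mol Ca, 0.03763 mol O.
Al2O3: 20.99/101.961 = 0.20586 mol → 0.41172 mol Al, 0.61758 mol O.
SiO2: 66.94/60.083 = 1.11413 mol → 1.11413 mol Si, 2.22826 mol O.
Total oxygen = 3.05320 mol. Normalization factor = 8/3.05320 = 2.62020.
Si per 8 O = 1.11413 × 2.62020 = 2.919.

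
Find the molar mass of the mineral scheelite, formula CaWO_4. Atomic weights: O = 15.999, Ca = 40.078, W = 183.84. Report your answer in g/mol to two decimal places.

Ca: 1 × 40.078 = 40.0780
W: 1 × 183.84 = 183.8400
O: 4 × 15.999 = 63.9960
Summing the contributions gives the formula mass.

287.91 g/mol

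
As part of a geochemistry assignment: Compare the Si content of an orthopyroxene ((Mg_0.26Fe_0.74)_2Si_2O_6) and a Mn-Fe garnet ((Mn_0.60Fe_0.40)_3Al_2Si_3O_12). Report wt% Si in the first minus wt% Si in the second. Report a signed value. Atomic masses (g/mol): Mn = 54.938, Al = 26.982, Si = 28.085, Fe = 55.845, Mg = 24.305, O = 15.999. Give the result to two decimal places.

M((Mg_0.26Fe_0.74)_2Si_2O_6) = 247.453 g/mol, so wt% Si = 56.170/247.453 × 100 = 22.70%.
M((Mn_0.60Fe_0.40)_3Al_2Si_3O_12) = 496.109 g/mol, so wt% Si = 84.255/496.109 × 100 = 16.98%.
22.70 − 16.98 = 5.72 pp.

5.72 percentage points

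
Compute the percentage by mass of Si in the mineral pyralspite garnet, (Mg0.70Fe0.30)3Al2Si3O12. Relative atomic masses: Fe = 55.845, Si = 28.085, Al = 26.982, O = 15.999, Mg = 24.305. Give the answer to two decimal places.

Formula mass = 2.10*24.305 + 0.90*55.845 + 2*26.982 + 3*28.085 + 12*15.999 = 431.508 g/mol, of which 84.255 g is Si.
So Si makes up 84.255/431.508 = 0.1953 of the mass, i.e. 19.53%.

19.53 mass %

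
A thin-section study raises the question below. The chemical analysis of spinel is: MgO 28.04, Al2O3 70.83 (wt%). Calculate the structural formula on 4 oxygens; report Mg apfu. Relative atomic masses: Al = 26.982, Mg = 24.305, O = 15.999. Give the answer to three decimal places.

1.001 Mg apfu

MgO (M=40.304): mol = 0.69571; Mg = 0.69571, O = 0.69571.
Al2O3 (M=101.961): mol = 0.69468; Al = 1.38936, O = 2.08404.
ΣO = 2.77975; factor = 4/ΣO = 1.43898.
Mg apfu = 0.69571 × 1.43898 = 1.001.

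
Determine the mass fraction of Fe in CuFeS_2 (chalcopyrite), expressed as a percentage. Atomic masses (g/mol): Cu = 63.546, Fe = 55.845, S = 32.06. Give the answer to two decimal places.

30.43 weight percent

Molar mass of CuFeS_2: 1*63.546 + 1*55.845 + 2*32.06 = 183.511 g/mol.
Mass of Fe per formula unit: 1 × 55.845 = 55.845 g.
Weight fraction Fe = 55.845 / 183.511 = 0.3043.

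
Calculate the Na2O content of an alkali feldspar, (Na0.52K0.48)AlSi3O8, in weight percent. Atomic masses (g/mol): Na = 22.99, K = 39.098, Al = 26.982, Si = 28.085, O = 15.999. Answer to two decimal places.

Formula mass = 269.951 g/mol.
0.52 Na → 0.2600 mol Na2O per formula unit; M(Na2O) = 61.979, so Na2O mass = 16.115 g.
16.115/269.951 × 100 = 5.97 wt%.

5.97 wt%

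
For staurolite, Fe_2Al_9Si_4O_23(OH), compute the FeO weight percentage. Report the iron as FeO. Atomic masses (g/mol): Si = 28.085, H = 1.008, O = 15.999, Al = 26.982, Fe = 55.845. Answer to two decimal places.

M(Fe_2Al_9Si_4O_23(OH)) = 851.852 g/mol; M(FeO) = 71.844 g/mol.
Moles FeO per formula unit = 2 Fe ÷ 1 = 2.0000.
FeO fraction = (2.0000 × 71.844) / 851.852 = 143.688/851.852 = 0.1687.

16.87 wt%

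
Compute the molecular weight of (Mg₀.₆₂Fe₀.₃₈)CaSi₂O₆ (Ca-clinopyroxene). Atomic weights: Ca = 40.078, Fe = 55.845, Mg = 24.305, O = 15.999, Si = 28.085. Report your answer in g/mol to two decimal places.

Mg: 0.62 × 24.305 = 15.0691
Fe: 0.38 × 55.845 = 21.2211
Ca: 1 × 40.078 = 40.0780
Si: 2 × 28.085 = 56.1700
O: 6 × 15.999 = 95.9940
Summing the contributions gives the formula mass.

228.53 g/mol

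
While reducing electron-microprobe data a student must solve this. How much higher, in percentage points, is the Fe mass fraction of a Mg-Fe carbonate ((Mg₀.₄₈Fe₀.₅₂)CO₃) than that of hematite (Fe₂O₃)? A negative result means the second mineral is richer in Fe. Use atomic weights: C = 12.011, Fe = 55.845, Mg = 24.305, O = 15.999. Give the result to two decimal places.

M((Mg₀.₄₈Fe₀.₅₂)CO₃) = 100.714 g/mol, so wt% Fe = 29.039/100.714 × 100 = 28.83%.
M(Fe₂O₃) = 159.687 g/mol, so wt% Fe = 111.690/159.687 × 100 = 69.94%.
28.83 − 69.94 = -41.11 pp.

-41.11 percentage points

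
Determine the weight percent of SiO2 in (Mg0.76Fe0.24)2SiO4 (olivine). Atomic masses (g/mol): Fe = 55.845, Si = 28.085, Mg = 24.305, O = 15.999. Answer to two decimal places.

Formula mass = 155.830 g/mol.
1 Si → 1.0000 mol SiO2 per formula unit; M(SiO2) = 60.083, so SiO2 mass = 60.083 g.
60.083/155.830 × 100 = 38.56 wt%.

38.56 wt%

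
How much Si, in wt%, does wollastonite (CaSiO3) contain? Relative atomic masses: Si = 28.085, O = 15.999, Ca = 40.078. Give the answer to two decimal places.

24.18 wt%

Molar mass of CaSiO3: 1*40.078 + 1*28.085 + 3*15.999 = 116.160 g/mol.
Mass of Si per formula unit: 1 × 28.085 = 28.085 g.
Weight fraction Si = 28.085 / 116.160 = 0.2418.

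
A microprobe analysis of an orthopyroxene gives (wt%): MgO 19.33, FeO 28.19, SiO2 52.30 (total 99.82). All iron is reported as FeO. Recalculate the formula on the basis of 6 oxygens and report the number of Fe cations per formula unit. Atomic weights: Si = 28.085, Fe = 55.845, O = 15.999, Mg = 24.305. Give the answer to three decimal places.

MgO: 19.33/40.304 = 0.47961 mol → 0.47961 mol Mg, 0.47961 mol O.
FeO: 28.19/71.844 = 0.39238 mol → 0.39238 mol Fe, 0.39238 mol O.
SiO2: 52.30/60.083 = 0.87046 mol → 0.87046 mol Si, 1.74092 mol O.
Total oxygen = 2.61291 mol. Normalization factor = 6/2.61291 = 2.29629.
Fe per 6 O = 0.39238 × 2.29629 = 0.901.

0.901 Fe apfu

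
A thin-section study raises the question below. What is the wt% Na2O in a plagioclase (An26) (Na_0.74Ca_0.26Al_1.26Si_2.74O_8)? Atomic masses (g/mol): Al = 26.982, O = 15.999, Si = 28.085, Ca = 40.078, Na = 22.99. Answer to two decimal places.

8.61 wt%

M(Na_0.74Ca_0.26Al_1.26Si_2.74O_8) = 266.375 g/mol; M(Na2O) = 61.979 g/mol.
Moles Na2O per formula unit = 0.74 Na ÷ 2 = 0.3700.
Na2O fraction = (0.3700 × 61.979) / 266.375 = 22.932/266.375 = 0.0861.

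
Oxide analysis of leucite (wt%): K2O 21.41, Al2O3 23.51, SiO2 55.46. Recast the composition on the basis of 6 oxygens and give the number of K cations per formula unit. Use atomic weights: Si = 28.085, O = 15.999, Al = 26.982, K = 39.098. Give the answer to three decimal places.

K2O: 21.41/94.195 = 0.22729 mol → 0.45458 mol K, 0.22729 mol O.
Al2O3: 23.51/101.961 = 0.23058 mol → 0.46116 mol Al, 0.69174 mol O.
SiO2: 55.46/60.083 = 0.92306 mol → 0.92306 mol Si, 1.84612 mol O.
Total oxygen = 2.76515 mol. Normalization factor = 6/2.76515 = 2.16986.
K per 6 O = 0.45458 × 2.16986 = 0.986.

0.986 K apfu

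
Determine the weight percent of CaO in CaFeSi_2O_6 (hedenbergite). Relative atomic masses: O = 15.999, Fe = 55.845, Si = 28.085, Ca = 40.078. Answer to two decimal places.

22.60 wt%

Formula mass = 248.087 g/mol.
1 Ca → 1.0000 mol CaO per formula unit; M(CaO) = 56.077, so CaO mass = 56.077 g.
56.077/248.087 × 100 = 22.60 wt%.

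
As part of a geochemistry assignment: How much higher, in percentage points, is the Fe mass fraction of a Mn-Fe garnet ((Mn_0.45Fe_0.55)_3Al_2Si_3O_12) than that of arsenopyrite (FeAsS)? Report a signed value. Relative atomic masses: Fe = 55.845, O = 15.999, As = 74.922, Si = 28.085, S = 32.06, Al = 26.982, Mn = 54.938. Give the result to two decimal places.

-15.74 percentage points

Fe in (Mn_0.45Fe_0.55)_3Al_2Si_3O_12: molar mass 496.518 g/mol; 1.65×55.845 = 92.144 g → 18.56 wt%.
Fe in FeAsS: molar mass 162.827 g/mol; 1×55.845 = 55.845 g → 34.30 wt%.
Difference = 18.56 − 34.30 = -15.74 percentage points.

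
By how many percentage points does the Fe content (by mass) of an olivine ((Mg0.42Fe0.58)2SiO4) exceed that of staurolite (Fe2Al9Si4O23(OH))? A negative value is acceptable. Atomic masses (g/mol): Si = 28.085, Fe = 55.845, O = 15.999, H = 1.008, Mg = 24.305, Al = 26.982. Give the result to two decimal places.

First mineral: 64.780 g Fe in 177.277 g formula = 36.54 wt% Fe.
Second mineral: 111.690 g Fe in 851.852 g formula = 13.11 wt% Fe.
36.54% − 13.11% gives a difference of 23.43 percentage points.

23.43 percentage points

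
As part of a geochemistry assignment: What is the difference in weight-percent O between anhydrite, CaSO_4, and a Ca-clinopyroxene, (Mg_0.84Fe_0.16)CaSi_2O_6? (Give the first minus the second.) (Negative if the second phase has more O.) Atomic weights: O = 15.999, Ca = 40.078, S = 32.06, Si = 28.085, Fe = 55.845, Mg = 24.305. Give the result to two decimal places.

First mineral: 63.996 g O in 136.134 g formula = 47.01 wt% O.
Second mineral: 95.994 g O in 221.593 g formula = 43.32 wt% O.
47.01% − 43.32% gives a difference of 3.69 percentage points.

3.69 percentage points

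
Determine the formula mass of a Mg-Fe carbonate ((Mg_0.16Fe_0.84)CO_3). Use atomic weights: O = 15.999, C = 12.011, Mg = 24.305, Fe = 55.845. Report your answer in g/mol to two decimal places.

110.81 g/mol

Mg: 0.16 × 24.305 = 3.8888
Fe: 0.84 × 55.845 = 46.9098
C: 1 × 12.011 = 12.0110
O: 3 × 15.999 = 47.9970
Summing the contributions gives the formula mass.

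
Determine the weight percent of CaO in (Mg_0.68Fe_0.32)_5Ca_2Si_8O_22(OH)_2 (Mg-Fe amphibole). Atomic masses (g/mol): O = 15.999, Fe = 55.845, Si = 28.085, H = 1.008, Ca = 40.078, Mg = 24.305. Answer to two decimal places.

M((Mg_0.68Fe_0.32)_5Ca_2Si_8O_22(OH)_2) = 862.817 g/mol; M(CaO) = 56.077 g/mol.
Moles CaO per formula unit = 2 Ca ÷ 1 = 2.0000.
CaO fraction = (2.0000 × 56.077) / 862.817 = 112.154/862.817 = 0.1300.

13.00 wt%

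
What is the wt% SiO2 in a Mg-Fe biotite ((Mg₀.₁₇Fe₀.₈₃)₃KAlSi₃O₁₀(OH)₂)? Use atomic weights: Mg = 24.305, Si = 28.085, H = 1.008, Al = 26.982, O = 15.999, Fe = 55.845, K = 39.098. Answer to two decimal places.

Formula mass = 495.789 g/mol.
3 Si → 3.0000 mol SiO2 per formula unit; M(SiO2) = 60.083, so SiO2 mass = 180.249 g.
180.249/495.789 × 100 = 36.36 wt%.

36.36 wt%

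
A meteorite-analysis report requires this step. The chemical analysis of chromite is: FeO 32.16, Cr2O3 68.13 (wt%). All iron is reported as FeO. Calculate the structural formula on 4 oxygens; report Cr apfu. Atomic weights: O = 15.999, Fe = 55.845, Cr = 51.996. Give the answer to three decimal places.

FeO: 32.16/71.844 = 0.44764 mol → 0.44764 mol Fe, 0.44764 mol O.
Cr2O3: 68.13/151.989 = 0.44826 mol → 0.89652 mol Cr, 1.34478 mol O.
Total oxygen = 1.79242 mol. Normalization factor = 4/1.79242 = 2.23162.
Cr per 4 O = 0.89652 × 2.23162 = 2.001.

2.001 Cr apfu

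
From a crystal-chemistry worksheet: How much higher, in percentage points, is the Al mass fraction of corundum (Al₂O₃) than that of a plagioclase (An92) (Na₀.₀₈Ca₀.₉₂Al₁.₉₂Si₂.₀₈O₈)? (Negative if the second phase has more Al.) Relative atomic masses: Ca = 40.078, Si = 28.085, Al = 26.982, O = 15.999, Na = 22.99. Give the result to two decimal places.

Al in Al₂O₃: molar mass 101.961 g/mol; 2×26.982 = 53.964 g → 52.93 wt%.
Al in Na₀.₀₈Ca₀.₉₂Al₁.₉₂Si₂.₀₈O₈: molar mass 276.925 g/mol; 1.92×26.982 = 51.805 g → 18.71 wt%.
Difference = 52.93 − 18.71 = 34.22 percentage points.

34.22 percentage points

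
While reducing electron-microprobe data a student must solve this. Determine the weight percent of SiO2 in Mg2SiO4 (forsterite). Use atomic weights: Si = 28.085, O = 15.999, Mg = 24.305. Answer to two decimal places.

M(Mg2SiO4) = 140.691 g/mol; M(SiO2) = 60.083 g/mol.
Moles SiO2 per formula unit = 1 Si ÷ 1 = 1.0000.
SiO2 fraction = (1.0000 × 60.083) / 140.691 = 60.083/140.691 = 0.4271.

42.71 wt%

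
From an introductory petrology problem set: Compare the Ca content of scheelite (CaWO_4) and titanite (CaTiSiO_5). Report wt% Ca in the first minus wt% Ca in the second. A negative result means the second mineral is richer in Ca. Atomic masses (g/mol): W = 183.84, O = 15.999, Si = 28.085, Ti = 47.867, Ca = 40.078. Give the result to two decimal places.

Ca in CaWO_4: molar mass 287.914 g/mol; 1×40.078 = 40.078 g → 13.92 wt%.
Ca in CaTiSiO_5: molar mass 196.025 g/mol; 1×40.078 = 40.078 g → 20.45 wt%.
Difference = 13.92 − 20.45 = -6.53 percentage points.

-6.53 percentage points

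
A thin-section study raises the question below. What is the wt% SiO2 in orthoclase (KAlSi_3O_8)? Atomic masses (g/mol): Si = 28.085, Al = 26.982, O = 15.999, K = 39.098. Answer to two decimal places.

64.76 wt%

Molar mass of KAlSi_3O_8 = 1·39.098 + 1·26.982 + 3·28.085 + 8·15.999 = 278.327 g/mol.
Each formula unit contains 3 Si, equivalent to 3/1 = 3.0000 mol SiO2.
M(SiO2) = 1×28.085 + 2×15.999 = 60.083 g/mol.
Mass of SiO2 per formula unit = 3.0000 × 60.083 = 180.249 g.
SiO2 wt% = 180.249 / 278.327 × 100 = 64.76%.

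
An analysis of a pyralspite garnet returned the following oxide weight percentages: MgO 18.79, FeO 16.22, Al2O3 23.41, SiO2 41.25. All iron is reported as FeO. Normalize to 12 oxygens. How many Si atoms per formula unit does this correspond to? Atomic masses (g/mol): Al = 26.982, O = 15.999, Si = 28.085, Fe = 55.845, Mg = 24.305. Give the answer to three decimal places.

MgO: 18.79/40.304 = 0.46621 mol → 0.46621 mol Mg, 0.46621 mol O.
FeO: 16.22/71.844 = 0.22577 mol → 0.22577 mol Fe, 0.22577 mol O.
Al2O3: 23.41/101.961 = 0.22960 mol → 0.45920 mol Al, 0.68880 mol O.
SiO2: 41.25/60.083 = 0.68655 mol → 0.68655 mol Si, 1.37310 mol O.
Total oxygen = 2.75388 mol. Normalization factor = 12/2.75388 = 4.35749.
Si per 12 O = 0.68655 × 4.35749 = 2.992.

2.992 Si apfu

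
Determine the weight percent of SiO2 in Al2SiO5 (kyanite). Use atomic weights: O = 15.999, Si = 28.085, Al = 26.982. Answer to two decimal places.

Formula mass = 162.044 g/mol.
1 Si → 1.0000 mol SiO2 per formula unit; M(SiO2) = 60.083, so SiO2 mass = 60.083 g.
60.083/162.044 × 100 = 37.08 wt%.

37.08 wt%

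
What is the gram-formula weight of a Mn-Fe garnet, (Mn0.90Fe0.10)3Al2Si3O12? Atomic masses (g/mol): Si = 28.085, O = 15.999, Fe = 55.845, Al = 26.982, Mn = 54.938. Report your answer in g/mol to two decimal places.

The formula mass is the sum 2.70×54.938 + 0.30×55.845 + 2×26.982 + 3×28.085 + 12×15.999.

495.29 g/mol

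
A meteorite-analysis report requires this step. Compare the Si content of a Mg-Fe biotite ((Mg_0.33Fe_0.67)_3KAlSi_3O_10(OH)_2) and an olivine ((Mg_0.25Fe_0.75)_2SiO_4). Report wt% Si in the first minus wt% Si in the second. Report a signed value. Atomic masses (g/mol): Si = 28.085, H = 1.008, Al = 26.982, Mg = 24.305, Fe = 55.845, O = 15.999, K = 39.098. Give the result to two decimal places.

2.59 percentage points

M((Mg_0.33Fe_0.67)_3KAlSi_3O_10(OH)_2) = 480.649 g/mol, so wt% Si = 84.255/480.649 × 100 = 17.53%.
M((Mg_0.25Fe_0.75)_2SiO_4) = 188.001 g/mol, so wt% Si = 28.085/188.001 × 100 = 14.94%.
17.53 − 14.94 = 2.59 pp.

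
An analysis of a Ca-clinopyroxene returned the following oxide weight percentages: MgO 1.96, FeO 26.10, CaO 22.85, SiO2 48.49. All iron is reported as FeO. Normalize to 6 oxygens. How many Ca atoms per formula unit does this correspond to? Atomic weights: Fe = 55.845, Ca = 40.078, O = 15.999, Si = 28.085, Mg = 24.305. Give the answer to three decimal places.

1.005 Ca apfu

MgO (M=40.304): mol = 0.04863; Mg = 0.04863, O = 0.04863.
FeO (M=71.844): mol = 0.36329; Fe = 0.36329, O = 0.36329.
CaO (M=56.077): mol = 0.40748; Ca = 0.40748, O = 0.40748.
SiO2 (M=60.083): mol = 0.80705; Si = 0.80705, O = 1.61410.
ΣO = 2.43350; factor = 6/ΣO = 2.46558.
Ca apfu = 0.40748 × 2.46558 = 1.005.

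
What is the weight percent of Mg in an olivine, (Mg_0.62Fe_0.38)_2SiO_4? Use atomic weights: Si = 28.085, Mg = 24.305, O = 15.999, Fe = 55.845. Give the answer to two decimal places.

18.30 wt%

M((Mg_0.62Fe_0.38)_2SiO_4) = 164.661 g/mol.
Mg contributes 1.24 × 24.305 = 30.138 g per mole.
30.138/164.661 = 0.1830 → 18.30%.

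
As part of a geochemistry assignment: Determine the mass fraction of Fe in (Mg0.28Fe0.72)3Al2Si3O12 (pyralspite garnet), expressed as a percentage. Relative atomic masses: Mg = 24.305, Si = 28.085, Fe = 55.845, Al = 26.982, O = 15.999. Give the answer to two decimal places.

25.60 mass %

Formula mass = 0.84·24.305 + 2.16·55.845 + 2·26.982 + 3·28.085 + 12·15.999 = 471.248 g/mol, of which 120.625 g is Fe.
So Fe makes up 120.625/471.248 = 0.2560 of the mass, i.e. 25.60%.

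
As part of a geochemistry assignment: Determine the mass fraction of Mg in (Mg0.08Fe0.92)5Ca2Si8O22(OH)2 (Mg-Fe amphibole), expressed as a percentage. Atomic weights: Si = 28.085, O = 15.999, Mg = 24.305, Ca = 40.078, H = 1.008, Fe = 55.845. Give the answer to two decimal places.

1.02 weight percent

Formula mass = 0.40·24.305 + 4.60·55.845 + 2·40.078 + 8·28.085 + 24·15.999 + 2·1.008 = 957.437 g/mol, of which 9.722 g is Mg.
So Mg makes up 9.722/957.437 = 0.0102 of the mass, i.e. 1.02%.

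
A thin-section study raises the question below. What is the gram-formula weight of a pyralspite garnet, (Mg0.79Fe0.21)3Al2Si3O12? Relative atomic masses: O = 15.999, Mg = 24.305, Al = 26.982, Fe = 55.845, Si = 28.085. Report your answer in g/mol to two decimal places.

422.99 g/mol

M = 2.37(24.305) + 0.63(55.845) + 2(26.982) + 3(28.085) + 12(15.999)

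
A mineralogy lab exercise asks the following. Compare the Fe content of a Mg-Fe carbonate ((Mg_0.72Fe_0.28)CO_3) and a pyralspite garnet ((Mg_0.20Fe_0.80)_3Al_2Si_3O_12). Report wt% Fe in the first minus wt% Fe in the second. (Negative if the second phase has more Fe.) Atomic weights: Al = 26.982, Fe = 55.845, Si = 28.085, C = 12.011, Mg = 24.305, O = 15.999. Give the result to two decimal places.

M((Mg_0.72Fe_0.28)CO_3) = 93.144 g/mol, so wt% Fe = 15.637/93.144 × 100 = 16.79%.
M((Mg_0.20Fe_0.80)_3Al_2Si_3O_12) = 478.818 g/mol, so wt% Fe = 134.028/478.818 × 100 = 27.99%.
16.79 − 27.99 = -11.20 pp.

-11.20 percentage points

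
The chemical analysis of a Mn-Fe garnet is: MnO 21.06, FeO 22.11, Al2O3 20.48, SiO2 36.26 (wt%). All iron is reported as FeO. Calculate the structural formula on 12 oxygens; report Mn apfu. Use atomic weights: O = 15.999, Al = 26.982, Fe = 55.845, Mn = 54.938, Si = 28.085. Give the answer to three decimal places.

MnO: 21.06/70.937 = 0.29688 mol → 0.29688 mol Mn, 0.29688 mol O.
FeO: 22.11/71.844 = 0.30775 mol → 0.30775 mol Fe, 0.30775 mol O.
Al2O3: 20.48/101.961 = 0.20086 mol → 0.40172 mol Al, 0.60258 mol O.
SiO2: 36.26/60.083 = 0.60350 mol → 0.60350 mol Si, 1.20700 mol O.
Total oxygen = 2.41421 mol. Normalization factor = 12/2.41421 = 4.97057.
Mn per 12 O = 0.29688 × 4.97057 = 1.476.

1.476 Mn apfu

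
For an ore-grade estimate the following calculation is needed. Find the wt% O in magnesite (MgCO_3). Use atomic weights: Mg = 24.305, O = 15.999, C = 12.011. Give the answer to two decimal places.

Formula mass = 1×24.305 + 1×12.011 + 3×15.999 = 84.313 g/mol, of which 47.997 g is O.
So O makes up 47.997/84.313 = 0.5693 of the mass, i.e. 56.93%.

56.93 weight percent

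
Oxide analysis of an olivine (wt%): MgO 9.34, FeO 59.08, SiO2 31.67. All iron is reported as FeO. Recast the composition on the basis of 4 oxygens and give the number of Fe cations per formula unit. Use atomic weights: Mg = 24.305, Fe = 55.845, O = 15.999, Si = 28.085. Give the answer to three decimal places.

MgO (M=40.304): mol = 0.23174; Mg = 0.23174, O = 0.23174.
FeO (M=71.844): mol = 0.82234; Fe = 0.82234, O = 0.82234.
SiO2 (M=60.083): mol = 0.52710; Si = 0.52710, O = 1.05420.
ΣO = 2.10828; factor = 4/ΣO = 1.89728.
Fe apfu = 0.82234 × 1.89728 = 1.560.

1.560 Fe apfu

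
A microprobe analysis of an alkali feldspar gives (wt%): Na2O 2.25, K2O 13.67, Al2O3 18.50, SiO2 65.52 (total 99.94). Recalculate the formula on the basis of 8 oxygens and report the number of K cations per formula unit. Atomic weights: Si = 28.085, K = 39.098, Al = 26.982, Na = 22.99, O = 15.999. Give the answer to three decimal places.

Na2O: 2.25/61.979 = 0.03630 mol → 0.07260 mol Na, 0.03630 mol O.
K2O: 13.67/94.195 = 0.14512 mol → 0.29024 mol K, 0.14512 mol O.
Al2O3: 18.50/101.961 = 0.18144 mol → 0.36288 mol Al, 0.54432 mol O.
SiO2: 65.52/60.083 = 1.09049 mol → 1.09049 mol Si, 2.18098 mol O.
Total oxygen = 2.90672 mol. Normalization factor = 8/2.90672 = 2.75224.
K per 8 O = 0.29024 × 2.75224 = 0.799.

0.799 K apfu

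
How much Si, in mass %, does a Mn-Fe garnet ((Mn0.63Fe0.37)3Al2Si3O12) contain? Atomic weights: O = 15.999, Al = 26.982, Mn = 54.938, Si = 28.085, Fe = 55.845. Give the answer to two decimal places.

Formula mass = 1.89·54.938 + 1.11·55.845 + 2·26.982 + 3·28.085 + 12·15.999 = 496.028 g/mol, of which 84.255 g is Si.
So Si makes up 84.255/496.028 = 0.1699 of the mass, i.e. 16.99%.

16.99 mass %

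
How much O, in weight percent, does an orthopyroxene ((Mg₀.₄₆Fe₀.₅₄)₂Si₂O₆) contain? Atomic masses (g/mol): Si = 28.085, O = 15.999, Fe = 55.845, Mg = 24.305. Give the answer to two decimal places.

40.88 weight percent

Formula mass = 0.92×24.305 + 1.08×55.845 + 2×28.085 + 6×15.999 = 234.837 g/mol, of which 95.994 g is O.
So O makes up 95.994/234.837 = 0.4088 of the mass, i.e. 40.88%.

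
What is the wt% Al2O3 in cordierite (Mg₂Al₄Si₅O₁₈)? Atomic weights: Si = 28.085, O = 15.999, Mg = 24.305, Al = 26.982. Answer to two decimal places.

34.86 wt%

M(Mg₂Al₄Si₅O₁₈) = 584.945 g/mol; M(Al2O3) = 101.961 g/mol.
Moles Al2O3 per formula unit = 4 Al ÷ 2 = 2.0000.
Al2O3 fraction = (2.0000 × 101.961) / 584.945 = 203.922/584.945 = 0.3486.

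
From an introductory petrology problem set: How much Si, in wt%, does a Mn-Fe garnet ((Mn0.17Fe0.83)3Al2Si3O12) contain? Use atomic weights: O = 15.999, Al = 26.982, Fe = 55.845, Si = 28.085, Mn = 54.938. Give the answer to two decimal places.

M((Mn0.17Fe0.83)3Al2Si3O12) = 497.279 g/mol.
Si contributes 3 × 28.085 = 84.255 g per mole.
84.255/497.279 = 0.1694 → 16.94%.

16.94 wt%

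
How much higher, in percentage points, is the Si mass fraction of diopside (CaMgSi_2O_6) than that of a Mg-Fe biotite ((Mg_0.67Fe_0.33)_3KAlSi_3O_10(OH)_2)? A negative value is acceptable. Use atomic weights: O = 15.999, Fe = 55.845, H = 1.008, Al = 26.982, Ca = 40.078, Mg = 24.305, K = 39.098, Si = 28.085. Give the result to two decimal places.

7.15 percentage points

First mineral: 56.170 g Si in 216.547 g formula = 25.94 wt% Si.
Second mineral: 84.255 g Si in 448.479 g formula = 18.79 wt% Si.
25.94% − 18.79% gives a difference of 7.15 percentage points.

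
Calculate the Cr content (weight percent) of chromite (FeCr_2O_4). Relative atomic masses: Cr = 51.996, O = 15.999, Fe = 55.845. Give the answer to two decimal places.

M(FeCr_2O_4) = 223.833 g/mol.
Cr contributes 2 × 51.996 = 103.992 g per mole.
103.992/223.833 = 0.4646 → 46.46%.

46.46 weight percent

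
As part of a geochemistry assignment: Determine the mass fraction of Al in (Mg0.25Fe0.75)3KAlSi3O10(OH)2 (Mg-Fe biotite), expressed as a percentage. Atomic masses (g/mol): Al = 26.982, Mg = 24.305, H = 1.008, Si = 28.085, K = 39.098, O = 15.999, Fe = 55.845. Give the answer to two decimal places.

5.53 weight percent

Molar mass of (Mg0.25Fe0.75)3KAlSi3O10(OH)2: 0.75*24.305 + 2.25*55.845 + 1*39.098 + 1*26.982 + 3*28.085 + 12*15.999 + 2*1.008 = 488.219 g/mol.
Mass of Al per formula unit: 1 × 26.982 = 26.982 g.
Weight fraction Al = 26.982 / 488.219 = 0.0553.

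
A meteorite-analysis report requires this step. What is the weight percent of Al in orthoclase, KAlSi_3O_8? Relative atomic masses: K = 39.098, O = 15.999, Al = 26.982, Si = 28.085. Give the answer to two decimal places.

9.69 wt%

Molar mass of KAlSi_3O_8: 1×39.098 + 1×26.982 + 3×28.085 + 8×15.999 = 278.327 g/mol.
Mass of Al per formula unit: 1 × 26.982 = 26.982 g.
Weight fraction Al = 26.982 / 278.327 = 0.0969.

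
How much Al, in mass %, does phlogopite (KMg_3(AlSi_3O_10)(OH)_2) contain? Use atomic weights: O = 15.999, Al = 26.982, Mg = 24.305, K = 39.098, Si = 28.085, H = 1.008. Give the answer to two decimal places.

M(KMg_3(AlSi_3O_10)(OH)_2) = 417.254 g/mol.
Al contributes 1 × 26.982 = 26.982 g per mole.
26.982/417.254 = 0.0647 → 6.47%.

6.47 mass %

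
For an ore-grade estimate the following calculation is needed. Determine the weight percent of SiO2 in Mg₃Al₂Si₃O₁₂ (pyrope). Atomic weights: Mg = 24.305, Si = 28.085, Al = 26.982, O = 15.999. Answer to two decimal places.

M(Mg₃Al₂Si₃O₁₂) = 403.122 g/mol; M(SiO2) = 60.083 g/mol.
Moles SiO2 per formula unit = 3 Si ÷ 1 = 3.0000.
SiO2 fraction = (3.0000 × 60.083) / 403.122 = 180.249/403.122 = 0.4471.

44.71 wt%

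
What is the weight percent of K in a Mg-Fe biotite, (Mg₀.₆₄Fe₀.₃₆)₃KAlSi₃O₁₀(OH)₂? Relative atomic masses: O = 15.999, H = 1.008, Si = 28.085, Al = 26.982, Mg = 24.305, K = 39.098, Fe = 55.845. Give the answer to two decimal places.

8.66 weight percent

M((Mg₀.₆₄Fe₀.₃₆)₃KAlSi₃O₁₀(OH)₂) = 451.317 g/mol.
K contributes 1 × 39.098 = 39.098 g per mole.
39.098/451.317 = 0.0866 → 8.66%.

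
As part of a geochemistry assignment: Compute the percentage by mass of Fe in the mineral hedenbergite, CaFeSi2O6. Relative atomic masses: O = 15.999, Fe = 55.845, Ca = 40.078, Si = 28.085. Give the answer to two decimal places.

22.51 mass %

M(CaFeSi2O6) = 248.087 g/mol.
Fe contributes 1 × 55.845 = 55.845 g per mole.
55.845/248.087 = 0.2251 → 22.51%.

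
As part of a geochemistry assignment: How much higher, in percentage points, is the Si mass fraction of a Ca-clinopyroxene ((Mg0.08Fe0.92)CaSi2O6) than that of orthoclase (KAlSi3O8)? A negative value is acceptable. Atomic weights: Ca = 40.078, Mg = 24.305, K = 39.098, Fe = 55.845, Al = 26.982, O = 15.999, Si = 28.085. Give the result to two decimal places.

-7.40 percentage points

M((Mg0.08Fe0.92)CaSi2O6) = 245.564 g/mol, so wt% Si = 56.170/245.564 × 100 = 22.87%.
M(KAlSi3O8) = 278.327 g/mol, so wt% Si = 84.255/278.327 × 100 = 30.27%.
22.87 − 30.27 = -7.40 pp.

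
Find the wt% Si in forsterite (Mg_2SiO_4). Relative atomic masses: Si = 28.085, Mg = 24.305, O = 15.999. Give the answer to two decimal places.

Formula mass = 2·24.305 + 1·28.085 + 4·15.999 = 140.691 g/mol, of which 28.085 g is Si.
So Si makes up 28.085/140.691 = 0.1996 of the mass, i.e. 19.96%.

19.96 wt%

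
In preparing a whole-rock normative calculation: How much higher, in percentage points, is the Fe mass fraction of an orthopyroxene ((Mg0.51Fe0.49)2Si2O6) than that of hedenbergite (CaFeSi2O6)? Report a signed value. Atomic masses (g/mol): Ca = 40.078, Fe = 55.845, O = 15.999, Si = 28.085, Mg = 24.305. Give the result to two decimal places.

Fe in (Mg0.51Fe0.49)2Si2O6: molar mass 231.683 g/mol; 0.98×55.845 = 54.728 g → 23.62 wt%.
Fe in CaFeSi2O6: molar mass 248.087 g/mol; 1×55.845 = 55.845 g → 22.51 wt%.
Difference = 23.62 − 22.51 = 1.11 percentage points.

1.11 percentage points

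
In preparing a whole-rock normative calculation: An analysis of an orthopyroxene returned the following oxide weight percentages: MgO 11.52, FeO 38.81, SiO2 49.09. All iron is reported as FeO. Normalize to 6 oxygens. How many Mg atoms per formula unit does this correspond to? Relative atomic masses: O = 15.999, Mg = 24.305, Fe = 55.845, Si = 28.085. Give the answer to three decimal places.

MgO (M=40.304): mol = 0.28583; Mg = 0.28583, O = 0.28583.
FeO (M=71.844): mol = 0.54020; Fe = 0.54020, O = 0.54020.
SiO2 (M=60.083): mol = 0.81704; Si = 0.81704, O = 1.63408.
ΣO = 2.46011; factor = 6/ΣO = 2.43892.
Mg apfu = 0.28583 × 2.43892 = 0.697.

0.697 Mg apfu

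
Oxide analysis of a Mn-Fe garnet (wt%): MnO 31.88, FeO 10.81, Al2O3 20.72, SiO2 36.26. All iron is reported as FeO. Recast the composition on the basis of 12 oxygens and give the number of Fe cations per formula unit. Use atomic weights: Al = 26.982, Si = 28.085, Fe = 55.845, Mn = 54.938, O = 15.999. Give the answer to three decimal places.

MnO: 31.88/70.937 = 0.44941 mol → 0.44941 mol Mn, 0.44941 mol O.
FeO: 10.81/71.844 = 0.15046 mol → 0.15046 mol Fe, 0.15046 mol O.
Al2O3: 20.72/101.961 = 0.20321 mol → 0.40642 mol Al, 0.60963 mol O.
SiO2: 36.26/60.083 = 0.60350 mol → 0.60350 mol Si, 1.20700 mol O.
Total oxygen = 2.41650 mol. Normalization factor = 12/2.41650 = 4.96586.
Fe per 12 O = 0.15046 × 4.96586 = 0.747.

0.747 Fe apfu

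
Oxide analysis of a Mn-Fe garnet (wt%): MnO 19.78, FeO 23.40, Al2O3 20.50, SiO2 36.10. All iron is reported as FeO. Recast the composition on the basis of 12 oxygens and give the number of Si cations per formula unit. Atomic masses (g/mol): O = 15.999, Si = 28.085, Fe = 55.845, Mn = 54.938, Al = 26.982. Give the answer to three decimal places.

2.992 Si apfu

MnO: 19.78/70.937 = 0.27884 mol → 0.27884 mol Mn, 0.27884 mol O.
FeO: 23.40/71.844 = 0.32571 mol → 0.32571 mol Fe, 0.32571 mol O.
Al2O3: 20.50/101.961 = 0.20106 mol → 0.40212 mol Al, 0.60318 mol O.
SiO2: 36.10/60.083 = 0.60084 mol → 0.60084 mol Si, 1.20168 mol O.
Total oxygen = 2.40941 mol. Normalization factor = 12/2.40941 = 4.98047.
Si per 12 O = 0.60084 × 4.98047 = 2.992.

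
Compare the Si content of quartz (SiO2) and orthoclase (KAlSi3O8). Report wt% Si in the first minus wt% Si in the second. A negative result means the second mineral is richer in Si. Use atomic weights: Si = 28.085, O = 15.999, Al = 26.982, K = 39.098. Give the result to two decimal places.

16.47 percentage points

First mineral: 28.085 g Si in 60.083 g formula = 46.74 wt% Si.
Second mineral: 84.255 g Si in 278.327 g formula = 30.27 wt% Si.
46.74% − 30.27% gives a difference of 16.47 percentage points.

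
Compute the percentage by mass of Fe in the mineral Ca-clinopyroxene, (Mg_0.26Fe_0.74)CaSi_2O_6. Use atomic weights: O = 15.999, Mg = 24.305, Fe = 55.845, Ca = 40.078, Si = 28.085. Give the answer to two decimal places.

17.23 mass %

Formula mass = 0.26×24.305 + 0.74×55.845 + 1×40.078 + 2×28.085 + 6×15.999 = 239.887 g/mol, of which 41.325 g is Fe.
So Fe makes up 41.325/239.887 = 0.1723 of the mass, i.e. 17.23%.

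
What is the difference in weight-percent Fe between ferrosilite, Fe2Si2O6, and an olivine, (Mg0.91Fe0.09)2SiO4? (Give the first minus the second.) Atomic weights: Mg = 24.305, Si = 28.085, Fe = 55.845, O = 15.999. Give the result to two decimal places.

35.46 percentage points

Fe in Fe2Si2O6: molar mass 263.854 g/mol; 2×55.845 = 111.690 g → 42.33 wt%.
Fe in (Mg0.91Fe0.09)2SiO4: molar mass 146.368 g/mol; 0.18×55.845 = 10.052 g → 6.87 wt%.
Difference = 42.33 − 6.87 = 35.46 percentage points.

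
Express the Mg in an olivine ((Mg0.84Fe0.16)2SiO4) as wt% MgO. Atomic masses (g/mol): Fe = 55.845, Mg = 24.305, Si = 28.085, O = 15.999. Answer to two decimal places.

Molar mass of (Mg0.84Fe0.16)2SiO4 = 1.68*24.305 + 0.32*55.845 + 1*28.085 + 4*15.999 = 150.784 g/mol.
Each formula unit contains 1.68 Mg, equivalent to 1.68/1 = 1.6800 mol MgO.
M(MgO) = 1×24.305 + 1×15.999 = 40.304 g/mol.
Mass of MgO per formula unit = 1.6800 × 40.304 = 67.711 g.
MgO wt% = 67.711 / 150.784 × 100 = 44.91%.

44.91 wt%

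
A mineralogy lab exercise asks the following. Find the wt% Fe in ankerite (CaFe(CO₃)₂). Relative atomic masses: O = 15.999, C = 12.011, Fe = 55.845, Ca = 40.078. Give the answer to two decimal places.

25.86 weight percent

M(CaFe(CO₃)₂) = 215.939 g/mol.
Fe contributes 1 × 55.845 = 55.845 g per mole.
55.845/215.939 = 0.2586 → 25.86%.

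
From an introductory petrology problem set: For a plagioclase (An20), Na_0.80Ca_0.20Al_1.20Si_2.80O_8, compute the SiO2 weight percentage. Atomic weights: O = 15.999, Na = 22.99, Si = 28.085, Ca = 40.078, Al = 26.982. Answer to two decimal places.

Molar mass of Na_0.80Ca_0.20Al_1.20Si_2.80O_8 = 0.80·22.99 + 0.20·40.078 + 1.20·26.982 + 2.80·28.085 + 8·15.999 = 265.416 g/mol.
Each formula unit contains 2.80 Si, equivalent to 2.80/1 = 2.8000 mol SiO2.
M(SiO2) = 1×28.085 + 2×15.999 = 60.083 g/mol.
Mass of SiO2 per formula unit = 2.8000 × 60.083 = 168.232 g.
SiO2 wt% = 168.232 / 265.416 × 100 = 63.38%.

63.38 wt%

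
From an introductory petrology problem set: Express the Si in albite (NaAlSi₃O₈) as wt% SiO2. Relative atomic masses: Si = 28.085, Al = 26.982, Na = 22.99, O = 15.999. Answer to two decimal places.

68.74 wt%

M(NaAlSi₃O₈) = 262.219 g/mol; M(SiO2) = 60.083 g/mol.
Moles SiO2 per formula unit = 3 Si ÷ 1 = 3.0000.
SiO2 fraction = (3.0000 × 60.083) / 262.219 = 180.249/262.219 = 0.6874.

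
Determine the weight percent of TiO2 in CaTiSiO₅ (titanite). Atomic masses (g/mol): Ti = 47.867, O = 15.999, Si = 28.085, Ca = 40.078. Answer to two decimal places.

M(CaTiSiO₅) = 196.025 g/mol; M(TiO2) = 79.865 g/mol.
Moles TiO2 per formula unit = 1 Ti ÷ 1 = 1.0000.
TiO2 fraction = (1.0000 × 79.865) / 196.025 = 79.865/196.025 = 0.4074.

40.74 wt%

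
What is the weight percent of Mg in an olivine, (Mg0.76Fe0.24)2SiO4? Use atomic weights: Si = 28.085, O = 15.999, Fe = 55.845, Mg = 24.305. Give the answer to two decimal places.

Molar mass of (Mg0.76Fe0.24)2SiO4: 1.52·24.305 + 0.48·55.845 + 1·28.085 + 4·15.999 = 155.830 g/mol.
Mass of Mg per formula unit: 1.52 × 24.305 = 36.944 g.
Weight fraction Mg = 36.944 / 155.830 = 0.2371.

23.71 mass %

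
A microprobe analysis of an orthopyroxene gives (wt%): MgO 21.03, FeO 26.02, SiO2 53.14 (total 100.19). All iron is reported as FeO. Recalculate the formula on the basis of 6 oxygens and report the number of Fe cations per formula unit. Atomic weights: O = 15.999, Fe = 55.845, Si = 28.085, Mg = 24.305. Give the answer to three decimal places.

0.819 Fe apfu

21.03 wt% MgO ÷ 40.304 g/mol = 0.52178 mol, giving 0.52178 Mg and 0.52178 O.
26.02 wt% FeO ÷ 71.844 g/mol = 0.36217 mol, giving 0.36217 Fe and 0.36217 O.
53.14 wt% SiO2 ÷ 60.083 g/mol = 0.88444 mol, giving 0.88444 Si and 1.76888 O.
Oxygen sums to 2.65283; scaling by 6/2.65283 = 2.26174 puts the formula on 6 O.
Fe: 0.36217 × 2.26174 = 0.819 atoms per formula unit.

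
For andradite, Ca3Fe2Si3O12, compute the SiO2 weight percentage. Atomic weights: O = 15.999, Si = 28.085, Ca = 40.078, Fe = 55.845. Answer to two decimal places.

35.47 wt%

Molar mass of Ca3Fe2Si3O12 = 3×40.078 + 2×55.845 + 3×28.085 + 12×15.999 = 508.167 g/mol.
Each formula unit contains 3 Si, equivalent to 3/1 = 3.0000 mol SiO2.
M(SiO2) = 1×28.085 + 2×15.999 = 60.083 g/mol.
Mass of SiO2 per formula unit = 3.0000 × 60.083 = 180.249 g.
SiO2 wt% = 180.249 / 508.167 × 100 = 35.47%.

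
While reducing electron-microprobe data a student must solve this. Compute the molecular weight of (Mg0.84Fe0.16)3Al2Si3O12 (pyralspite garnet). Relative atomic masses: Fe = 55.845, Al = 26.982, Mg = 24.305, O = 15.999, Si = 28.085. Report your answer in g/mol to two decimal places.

418.26 g/mol

M = 2.52×24.305 + 0.48×55.845 + 2×26.982 + 3×28.085 + 12×15.999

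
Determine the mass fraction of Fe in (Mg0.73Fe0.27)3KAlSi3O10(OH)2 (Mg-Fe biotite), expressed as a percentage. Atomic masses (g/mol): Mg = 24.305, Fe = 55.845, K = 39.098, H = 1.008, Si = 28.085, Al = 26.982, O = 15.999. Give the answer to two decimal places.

10.22 weight percent

M((Mg0.73Fe0.27)3KAlSi3O10(OH)2) = 442.801 g/mol.
Fe contributes 0.81 × 55.845 = 45.234 g per mole.
45.234/442.801 = 0.1022 → 10.22%.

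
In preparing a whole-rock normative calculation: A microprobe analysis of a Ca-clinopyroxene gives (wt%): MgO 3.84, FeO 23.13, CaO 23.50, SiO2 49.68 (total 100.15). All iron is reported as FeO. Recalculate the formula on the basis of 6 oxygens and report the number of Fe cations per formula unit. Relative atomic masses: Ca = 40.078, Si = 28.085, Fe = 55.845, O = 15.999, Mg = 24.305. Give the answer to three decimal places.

0.776 Fe apfu

MgO: 3.84/40.304 = 0.09528 mol → 0.09528 mol Mg, 0.09528 mol O.
FeO: 23.13/71.844 = 0.32195 mol → 0.32195 mol Fe, 0.32195 mol O.
CaO: 23.50/56.077 = 0.41907 mol → 0.41907 mol Ca, 0.41907 mol O.
SiO2: 49.68/60.083 = 0.82686 mol → 0.82686 mol Si, 1.65372 mol O.
Total oxygen = 2.49002 mol. Normalization factor = 6/2.49002 = 2.40962.
Fe per 6 O = 0.32195 × 2.40962 = 0.776.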